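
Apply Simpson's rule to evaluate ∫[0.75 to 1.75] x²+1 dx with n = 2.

f(x) = x²+1
a = 0.75, b = 1.75, n = 2
h = (b - a)/n = 0.500000

Simpson's rule: (h/3)[f(x₀) + 4f(x₁) + 2f(x₂) + ... + f(xₙ)]

x_0 = 0.7500, f(x_0) = 1.562500, coefficient = 1
x_1 = 1.2500, f(x_1) = 2.562500, coefficient = 4
x_2 = 1.7500, f(x_2) = 4.062500, coefficient = 1

I ≈ (0.500000/3) × 15.875000 = 2.645833
Exact value: 2.645833
Error: 0.000000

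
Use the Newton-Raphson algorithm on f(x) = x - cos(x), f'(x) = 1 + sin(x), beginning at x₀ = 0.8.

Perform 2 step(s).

f(x) = x - cos(x)
f'(x) = 1 + sin(x)
x₀ = 0.8

Newton-Raphson formula: x_{n+1} = x_n - f(x_n)/f'(x_n)

Iteration 1:
  f(0.800000) = 0.103293
  f'(0.800000) = 1.717356
  x_1 = 0.800000 - 0.103293/1.717356 = 0.739853
Iteration 2:
  f(0.739853) = 0.001286
  f'(0.739853) = 1.674180
  x_2 = 0.739853 - 0.001286/1.674180 = 0.739085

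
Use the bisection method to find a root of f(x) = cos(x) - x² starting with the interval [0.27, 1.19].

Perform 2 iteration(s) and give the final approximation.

f(x) = cos(x) - x²
Initial interval: [0.27, 1.19]

Iteration 1:
  c_1 = (0.270000 + 1.190000)/2 = 0.730000
  f(c_1) = f(0.730000) = 0.212274
  f(a) × f(c) ≥ 0, new interval: [0.730000, 1.190000]
Iteration 2:
  c_2 = (0.730000 + 1.190000)/2 = 0.960000
  f(c_2) = f(0.960000) = -0.348080
  f(a) × f(c) < 0, new interval: [0.730000, 0.960000]

After 2 iteration(s), the approximation is c_2 = 0.960000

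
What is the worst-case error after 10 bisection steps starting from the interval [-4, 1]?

Bisection error bound: |error| ≤ (b-a)/2^n
|error| ≤ (1 - (-4))/2^10 = 5/2^10
|error| ≤ 0.0048828125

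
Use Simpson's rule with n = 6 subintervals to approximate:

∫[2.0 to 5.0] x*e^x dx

f(x) = x*e^x
a = 2.0, b = 5.0, n = 6
h = (b - a)/n = 0.500000

Simpson's rule: (h/3)[f(x₀) + 4f(x₁) + 2f(x₂) + ... + f(xₙ)]

x_0 = 2.0000, f(x_0) = 14.778112, coefficient = 1
x_1 = 2.5000, f(x_1) = 30.456235, coefficient = 4
x_2 = 3.0000, f(x_2) = 60.256611, coefficient = 2
x_3 = 3.5000, f(x_3) = 115.904082, coefficient = 4
x_4 = 4.0000, f(x_4) = 218.392600, coefficient = 2
x_5 = 4.5000, f(x_5) = 405.077091, coefficient = 4
x_6 = 5.0000, f(x_6) = 742.065796, coefficient = 1

I ≈ (0.500000/3) × 3519.891960 = 586.648660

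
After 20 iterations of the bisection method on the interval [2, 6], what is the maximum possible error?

Bisection error bound: |error| ≤ (b-a)/2^n
|error| ≤ (6 - 2)/2^20 = 4/2^20
|error| ≤ 0.0000038147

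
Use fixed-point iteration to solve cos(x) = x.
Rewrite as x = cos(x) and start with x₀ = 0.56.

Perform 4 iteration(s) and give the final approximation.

Equation: cos(x) = x
Fixed-point form: x = cos(x)
x₀ = 0.56

x_1 = g(0.560000) = 0.847255
x_2 = g(0.847255) = 0.662043
x_3 = g(0.662043) = 0.788738
x_4 = g(0.788738) = 0.704741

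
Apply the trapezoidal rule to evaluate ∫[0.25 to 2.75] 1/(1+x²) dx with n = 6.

f(x) = 1/(1+x²)
a = 0.25, b = 2.75, n = 6
h = (b - a)/n = 0.416667

Trapezoidal rule: (h/2)[f(x₀) + 2f(x₁) + 2f(x₂) + ... + f(xₙ)]

x_0 = 0.2500, f(x_0) = 0.941176, coefficient = 1
x_1 = 0.6667, f(x_1) = 0.692308, coefficient = 2
x_2 = 1.0833, f(x_2) = 0.460064, coefficient = 2
x_3 = 1.5000, f(x_3) = 0.307692, coefficient = 2
x_4 = 1.9167, f(x_4) = 0.213967, coefficient = 2
x_5 = 2.3333, f(x_5) = 0.155172, coefficient = 2
x_6 = 2.7500, f(x_6) = 0.116788, coefficient = 1

I ≈ (0.416667/2) × 4.716372 = 0.982578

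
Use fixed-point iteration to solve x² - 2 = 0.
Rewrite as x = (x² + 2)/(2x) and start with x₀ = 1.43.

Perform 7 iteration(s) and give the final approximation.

Equation: x² - 2 = 0
Fixed-point form: x = (x² + 2)/(2x)
x₀ = 1.43

x_1 = g(1.430000) = 1.414301
x_2 = g(1.414301) = 1.414214
x_3 = g(1.414214) = 1.414214
x_4 = g(1.414214) = 1.414214
x_5 = g(1.414214) = 1.414214
x_6 = g(1.414214) = 1.414214
x_7 = g(1.414214) = 1.414214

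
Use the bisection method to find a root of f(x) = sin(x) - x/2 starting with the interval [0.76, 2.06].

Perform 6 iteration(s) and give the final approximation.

f(x) = sin(x) - x/2
Initial interval: [0.76, 2.06]

Iteration 1:
  c_1 = (0.760000 + 2.060000)/2 = 1.410000
  f(c_1) = f(1.410000) = 0.282100
  f(a) × f(c) ≥ 0, new interval: [1.410000, 2.060000]
Iteration 2:
  c_2 = (1.410000 + 2.060000)/2 = 1.735000
  f(c_2) = f(1.735000) = 0.119049
  f(a) × f(c) ≥ 0, new interval: [1.735000, 2.060000]
Iteration 3:
  c_3 = (1.735000 + 2.060000)/2 = 1.897500
  f(c_3) = f(1.897500) = -0.001645
  f(a) × f(c) < 0, new interval: [1.735000, 1.897500]
Iteration 4:
  c_4 = (1.735000 + 1.897500)/2 = 1.816250
  f(c_4) = f(1.816250) = 0.061902
  f(a) × f(c) ≥ 0, new interval: [1.816250, 1.897500]
Iteration 5:
  c_5 = (1.816250 + 1.897500)/2 = 1.856875
  f(c_5) = f(1.856875) = 0.030920
  f(a) × f(c) ≥ 0, new interval: [1.856875, 1.897500]
Iteration 6:
  c_6 = (1.856875 + 1.897500)/2 = 1.877188
  f(c_6) = f(1.877188) = 0.014835
  f(a) × f(c) ≥ 0, new interval: [1.877188, 1.897500]

After 6 iteration(s), the approximation is c_6 = 1.877188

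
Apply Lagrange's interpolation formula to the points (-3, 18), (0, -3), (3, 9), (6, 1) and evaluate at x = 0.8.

Lagrange interpolation formula:
P(x) = Σ yᵢ × Lᵢ(x)
where Lᵢ(x) = Π_{j≠i} (x - xⱼ)/(xᵢ - xⱼ)

L_0(0.8) = (0.8 - 0)/(-3 - 0) × (0.8 - 3)/(-3 - 3) × (0.8 - 6)/(-3 - 6) = -0.056494
L_1(0.8) = (0.8 - (-3))/(0 - (-3)) × (0.8 - 3)/(0 - 3) × (0.8 - 6)/(0 - 6) = 0.805037
L_2(0.8) = (0.8 - (-3))/(3 - (-3)) × (0.8 - 0)/(3 - 0) × (0.8 - 6)/(3 - 6) = 0.292741
L_3(0.8) = (0.8 - (-3))/(6 - (-3)) × (0.8 - 0)/(6 - 0) × (0.8 - 3)/(6 - 3) = -0.041284

P(0.8) = 18×L_0(0.8) + (-3)×L_1(0.8) + 9×L_2(0.8) + 1×L_3(0.8)
P(0.8) = -0.838617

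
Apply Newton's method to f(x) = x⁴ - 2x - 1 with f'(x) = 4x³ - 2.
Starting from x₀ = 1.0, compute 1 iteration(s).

f(x) = x⁴ - 2x - 1
f'(x) = 4x³ - 2
x₀ = 1.0

Newton-Raphson formula: x_{n+1} = x_n - f(x_n)/f'(x_n)

Iteration 1:
  f(1.000000) = -2.000000
  f'(1.000000) = 2.000000
  x_1 = 1.000000 - (-2.000000)/2.000000 = 2.000000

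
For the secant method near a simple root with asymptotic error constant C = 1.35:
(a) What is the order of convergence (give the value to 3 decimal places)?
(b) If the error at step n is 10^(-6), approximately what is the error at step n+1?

(a) Secant method has superlinear convergence with order φ = (1+√5)/2 ≈ 1.618.
    This means |e_{n+1}| ≈ C|e_n|^1.618.

(b) With |e_n| = 10^(-6) and C = 1.35:
    |e_{n+1}| ≈ 1.35 × (10^(-6))^1.618 = 1.35 × 10^(-9.71)

(a) ≈ 1.618 (golden ratio); (b) |e_{n+1}| ≈ 2.643e-10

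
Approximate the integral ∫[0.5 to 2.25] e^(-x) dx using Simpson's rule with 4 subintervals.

f(x) = e^(-x)
a = 0.5, b = 2.25, n = 4
h = (b - a)/n = 0.437500

Simpson's rule: (h/3)[f(x₀) + 4f(x₁) + 2f(x₂) + ... + f(xₙ)]

x_0 = 0.5000, f(x_0) = 0.606531, coefficient = 1
x_1 = 0.9375, f(x_1) = 0.391606, coefficient = 4
x_2 = 1.3750, f(x_2) = 0.252840, coefficient = 2
x_3 = 1.8125, f(x_3) = 0.163246, coefficient = 4
x_4 = 2.2500, f(x_4) = 0.105399, coefficient = 1

I ≈ (0.437500/3) × 3.437014 = 0.501231
Exact value: 0.501131
Error: 0.000100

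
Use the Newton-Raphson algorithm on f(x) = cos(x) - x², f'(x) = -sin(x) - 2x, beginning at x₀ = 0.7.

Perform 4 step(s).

f(x) = cos(x) - x²
f'(x) = -sin(x) - 2x
x₀ = 0.7

Newton-Raphson formula: x_{n+1} = x_n - f(x_n)/f'(x_n)

Iteration 1:
  f(0.700000) = 0.274842
  f'(0.700000) = -2.044218
  x_1 = 0.700000 - 0.274842/(-2.044218) = 0.834449
Iteration 2:
  f(0.834449) = -0.024718
  f'(0.834449) = -2.409823
  x_2 = 0.834449 - (-0.024718)/(-2.409823) = 0.824191
Iteration 3:
  f(0.824191) = -0.000141
  f'(0.824191) = -2.382382
  x_3 = 0.824191 - (-0.000141)/(-2.382382) = 0.824132
Iteration 4:
  f(0.824132) = 0.000000
  f'(0.824132) = -2.382223
  x_4 = 0.824132 - 0.000000/(-2.382223) = 0.824132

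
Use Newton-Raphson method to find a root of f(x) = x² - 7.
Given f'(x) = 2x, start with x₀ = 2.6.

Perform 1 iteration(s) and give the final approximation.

f(x) = x² - 7
f'(x) = 2x
x₀ = 2.6

Newton-Raphson formula: x_{n+1} = x_n - f(x_n)/f'(x_n)

Iteration 1:
  f(2.600000) = -0.240000
  f'(2.600000) = 5.200000
  x_1 = 2.600000 - (-0.240000)/5.200000 = 2.646154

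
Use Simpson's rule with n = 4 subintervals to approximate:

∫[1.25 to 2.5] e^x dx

f(x) = e^x
a = 1.25, b = 2.5, n = 4
h = (b - a)/n = 0.312500

Simpson's rule: (h/3)[f(x₀) + 4f(x₁) + 2f(x₂) + ... + f(xₙ)]

x_0 = 1.2500, f(x_0) = 3.490343, coefficient = 1
x_1 = 1.5625, f(x_1) = 4.770733, coefficient = 4
x_2 = 1.8750, f(x_2) = 6.520819, coefficient = 2
x_3 = 2.1875, f(x_3) = 8.912903, coefficient = 4
x_4 = 2.5000, f(x_4) = 12.182494, coefficient = 1

I ≈ (0.312500/3) × 83.449020 = 8.692606
Exact value: 8.692151
Error: 0.000455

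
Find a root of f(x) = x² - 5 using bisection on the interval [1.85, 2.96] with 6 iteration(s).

f(x) = x² - 5
Initial interval: [1.85, 2.96]

Iteration 1:
  c_1 = (1.850000 + 2.960000)/2 = 2.405000
  f(c_1) = f(2.405000) = 0.784025
  f(a) × f(c) < 0, new interval: [1.850000, 2.405000]
Iteration 2:
  c_2 = (1.850000 + 2.405000)/2 = 2.127500
  f(c_2) = f(2.127500) = -0.473744
  f(a) × f(c) ≥ 0, new interval: [2.127500, 2.405000]
Iteration 3:
  c_3 = (2.127500 + 2.405000)/2 = 2.266250
  f(c_3) = f(2.266250) = 0.135889
  f(a) × f(c) < 0, new interval: [2.127500, 2.266250]
Iteration 4:
  c_4 = (2.127500 + 2.266250)/2 = 2.196875
  f(c_4) = f(2.196875) = -0.173740
  f(a) × f(c) ≥ 0, new interval: [2.196875, 2.266250]
Iteration 5:
  c_5 = (2.196875 + 2.266250)/2 = 2.231563
  f(c_5) = f(2.231563) = -0.020129
  f(a) × f(c) ≥ 0, new interval: [2.231563, 2.266250]
Iteration 6:
  c_6 = (2.231563 + 2.266250)/2 = 2.248906
  f(c_6) = f(2.248906) = 0.057579
  f(a) × f(c) < 0, new interval: [2.231563, 2.248906]

After 6 iteration(s), the approximation is c_6 = 2.248906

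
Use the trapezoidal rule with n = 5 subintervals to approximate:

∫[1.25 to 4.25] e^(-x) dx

f(x) = e^(-x)
a = 1.25, b = 4.25, n = 5
h = (b - a)/n = 0.600000

Trapezoidal rule: (h/2)[f(x₀) + 2f(x₁) + 2f(x₂) + ... + f(xₙ)]

x_0 = 1.2500, f(x_0) = 0.286505, coefficient = 1
x_1 = 1.8500, f(x_1) = 0.157237, coefficient = 2
x_2 = 2.4500, f(x_2) = 0.086294, coefficient = 2
x_3 = 3.0500, f(x_3) = 0.047359, coefficient = 2
x_4 = 3.6500, f(x_4) = 0.025991, coefficient = 2
x_5 = 4.2500, f(x_5) = 0.014264, coefficient = 1

I ≈ (0.600000/2) × 0.934531 = 0.280359
Exact value: 0.272241
Error: 0.008119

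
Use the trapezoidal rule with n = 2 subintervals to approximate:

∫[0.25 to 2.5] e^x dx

f(x) = e^x
a = 0.25, b = 2.5, n = 2
h = (b - a)/n = 1.125000

Trapezoidal rule: (h/2)[f(x₀) + 2f(x₁) + 2f(x₂) + ... + f(xₙ)]

x_0 = 0.2500, f(x_0) = 1.284025, coefficient = 1
x_1 = 1.3750, f(x_1) = 3.955077, coefficient = 2
x_2 = 2.5000, f(x_2) = 12.182494, coefficient = 1

I ≈ (1.125000/2) × 21.376673 = 12.024378
Exact value: 10.898469
Error: 1.125910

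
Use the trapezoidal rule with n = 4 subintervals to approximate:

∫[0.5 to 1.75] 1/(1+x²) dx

f(x) = 1/(1+x²)
a = 0.5, b = 1.75, n = 4
h = (b - a)/n = 0.312500

Trapezoidal rule: (h/2)[f(x₀) + 2f(x₁) + 2f(x₂) + ... + f(xₙ)]

x_0 = 0.5000, f(x_0) = 0.800000, coefficient = 1
x_1 = 0.8125, f(x_1) = 0.602353, coefficient = 2
x_2 = 1.1250, f(x_2) = 0.441379, coefficient = 2
x_3 = 1.4375, f(x_3) = 0.326115, coefficient = 2
x_4 = 1.7500, f(x_4) = 0.246154, coefficient = 1

I ≈ (0.312500/2) × 3.785848 = 0.591539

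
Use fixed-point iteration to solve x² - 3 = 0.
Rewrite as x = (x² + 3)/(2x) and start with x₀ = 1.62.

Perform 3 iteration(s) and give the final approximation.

Equation: x² - 3 = 0
Fixed-point form: x = (x² + 3)/(2x)
x₀ = 1.62

x_1 = g(1.620000) = 1.735926
x_2 = g(1.735926) = 1.732055
x_3 = g(1.732055) = 1.732051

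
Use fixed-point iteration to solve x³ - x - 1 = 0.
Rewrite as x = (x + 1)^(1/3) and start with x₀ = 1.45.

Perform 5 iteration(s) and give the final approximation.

Equation: x³ - x - 1 = 0
Fixed-point form: x = (x + 1)^(1/3)
x₀ = 1.45

x_1 = g(1.450000) = 1.348100
x_2 = g(1.348100) = 1.329144
x_3 = g(1.329144) = 1.325558
x_4 = g(1.325558) = 1.324878
x_5 = g(1.324878) = 1.324748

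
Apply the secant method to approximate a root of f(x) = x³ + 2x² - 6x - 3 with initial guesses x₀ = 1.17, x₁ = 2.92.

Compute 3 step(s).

f(x) = x³ + 2x² - 6x - 3
x₀ = 1.17, x₁ = 2.92

Secant formula: x_{n+1} = x_n - f(x_n)(x_n - x_{n-1})/(f(x_n) - f(x_{n-1}))

Iteration 1:
  f(1.170000) = -5.680587
  f(2.920000) = 21.429888
  x_2 = 2.920000 - 21.429888×(2.920000 - 1.170000)/(21.429888 - (-5.680587))
       = 1.536686
Iteration 2:
  f(2.920000) = 21.429888
  f(1.536686) = -3.868573
  x_3 = 1.536686 - (-3.868573)×(1.536686 - 2.920000)/(-3.868573 - 21.429888)
       = 1.748219
Iteration 3:
  f(1.536686) = -3.868573
  f(1.748219) = -2.033751
  x_4 = 1.748219 - (-2.033751)×(1.748219 - 1.536686)/(-2.033751 - (-3.868573))
       = 1.982685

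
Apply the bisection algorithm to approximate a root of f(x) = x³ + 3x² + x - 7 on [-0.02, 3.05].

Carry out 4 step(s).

f(x) = x³ + 3x² + x - 7
Initial interval: [-0.02, 3.05]

Iteration 1:
  c_1 = (-0.020000 + 3.050000)/2 = 1.515000
  f(c_1) = f(1.515000) = 4.877941
  f(a) × f(c) < 0, new interval: [-0.020000, 1.515000]
Iteration 2:
  c_2 = (-0.020000 + 1.515000)/2 = 0.747500
  f(c_2) = f(0.747500) = -4.158561
  f(a) × f(c) ≥ 0, new interval: [0.747500, 1.515000]
Iteration 3:
  c_3 = (0.747500 + 1.515000)/2 = 1.131250
  f(c_3) = f(1.131250) = -0.581880
  f(a) × f(c) ≥ 0, new interval: [1.131250, 1.515000]
Iteration 4:
  c_4 = (1.131250 + 1.515000)/2 = 1.323125
  f(c_4) = f(1.323125) = 1.891446
  f(a) × f(c) < 0, new interval: [1.131250, 1.323125]

After 4 iteration(s), the approximation is c_4 = 1.323125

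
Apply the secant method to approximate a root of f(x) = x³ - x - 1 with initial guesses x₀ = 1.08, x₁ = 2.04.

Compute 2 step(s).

f(x) = x³ - x - 1
x₀ = 1.08, x₁ = 2.04

Secant formula: x_{n+1} = x_n - f(x_n)(x_n - x_{n-1})/(f(x_n) - f(x_{n-1}))

Iteration 1:
  f(1.080000) = -0.820288
  f(2.040000) = 5.449664
  x_2 = 2.040000 - 5.449664×(2.040000 - 1.080000)/(5.449664 - (-0.820288))
       = 1.205595
Iteration 2:
  f(2.040000) = 5.449664
  f(1.205595) = -0.453311
  x_3 = 1.205595 - (-0.453311)×(1.205595 - 2.040000)/(-0.453311 - 5.449664)
       = 1.269672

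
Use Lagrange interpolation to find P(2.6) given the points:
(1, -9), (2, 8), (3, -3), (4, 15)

Lagrange interpolation formula:
P(x) = Σ yᵢ × Lᵢ(x)
where Lᵢ(x) = Π_{j≠i} (x - xⱼ)/(xᵢ - xⱼ)

L_0(2.6) = (2.6 - 2)/(1 - 2) × (2.6 - 3)/(1 - 3) × (2.6 - 4)/(1 - 4) = -0.056000
L_1(2.6) = (2.6 - 1)/(2 - 1) × (2.6 - 3)/(2 - 3) × (2.6 - 4)/(2 - 4) = 0.448000
L_2(2.6) = (2.6 - 1)/(3 - 1) × (2.6 - 2)/(3 - 2) × (2.6 - 4)/(3 - 4) = 0.672000
L_3(2.6) = (2.6 - 1)/(4 - 1) × (2.6 - 2)/(4 - 2) × (2.6 - 3)/(4 - 3) = -0.064000

P(2.6) = (-9)×L_0(2.6) + 8×L_1(2.6) + (-3)×L_2(2.6) + 15×L_3(2.6)
P(2.6) = 1.112000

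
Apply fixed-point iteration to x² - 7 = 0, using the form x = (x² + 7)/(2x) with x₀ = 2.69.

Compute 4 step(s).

Equation: x² - 7 = 0
Fixed-point form: x = (x² + 7)/(2x)
x₀ = 2.69

x_1 = g(2.690000) = 2.646115
x_2 = g(2.646115) = 2.645751
x_3 = g(2.645751) = 2.645751
x_4 = g(2.645751) = 2.645751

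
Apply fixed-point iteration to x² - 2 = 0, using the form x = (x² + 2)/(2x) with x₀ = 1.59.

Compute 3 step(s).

Equation: x² - 2 = 0
Fixed-point form: x = (x² + 2)/(2x)
x₀ = 1.59

x_1 = g(1.590000) = 1.423931
x_2 = g(1.423931) = 1.414247
x_3 = g(1.414247) = 1.414214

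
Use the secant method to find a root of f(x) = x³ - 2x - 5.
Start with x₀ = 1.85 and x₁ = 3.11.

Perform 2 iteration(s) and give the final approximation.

f(x) = x³ - 2x - 5
x₀ = 1.85, x₁ = 3.11

Secant formula: x_{n+1} = x_n - f(x_n)(x_n - x_{n-1})/(f(x_n) - f(x_{n-1}))

Iteration 1:
  f(1.850000) = -2.368375
  f(3.110000) = 18.860231
  x_2 = 3.110000 - 18.860231×(3.110000 - 1.850000)/(18.860231 - (-2.368375))
       = 1.990572
Iteration 2:
  f(3.110000) = 18.860231
  f(1.990572) = -1.093745
  x_3 = 1.990572 - (-1.093745)×(1.990572 - 3.110000)/(-1.093745 - 18.860231)
       = 2.051932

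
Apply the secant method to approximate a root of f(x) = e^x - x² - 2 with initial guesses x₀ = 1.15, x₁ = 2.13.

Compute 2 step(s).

f(x) = e^x - x² - 2
x₀ = 1.15, x₁ = 2.13

Secant formula: x_{n+1} = x_n - f(x_n)(x_n - x_{n-1})/(f(x_n) - f(x_{n-1}))

Iteration 1:
  f(1.150000) = -0.164307
  f(2.130000) = 1.877967
  x_2 = 2.130000 - 1.877967×(2.130000 - 1.150000)/(1.877967 - (-0.164307))
       = 1.228844
Iteration 2:
  f(2.130000) = 1.877967
  f(1.228844) = -0.092781
  x_3 = 1.228844 - (-0.092781)×(1.228844 - 2.130000)/(-0.092781 - 1.877967)
       = 1.271269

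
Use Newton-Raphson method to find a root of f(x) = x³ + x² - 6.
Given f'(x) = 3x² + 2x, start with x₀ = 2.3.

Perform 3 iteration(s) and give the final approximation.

f(x) = x³ + x² - 6
f'(x) = 3x² + 2x
x₀ = 2.3

Newton-Raphson formula: x_{n+1} = x_n - f(x_n)/f'(x_n)

Iteration 1:
  f(2.300000) = 11.457000
  f'(2.300000) = 20.470000
  x_1 = 2.300000 - 11.457000/20.470000 = 1.740303
Iteration 2:
  f(1.740303) = 2.299430
  f'(1.740303) = 12.566568
  x_2 = 1.740303 - 2.299430/12.566568 = 1.557323
Iteration 3:
  f(1.557323) = 0.202160
  f'(1.557323) = 10.390410
  x_3 = 1.557323 - 0.202160/10.390410 = 1.537867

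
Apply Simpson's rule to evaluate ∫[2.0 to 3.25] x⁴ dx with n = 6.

f(x) = x⁴
a = 2.0, b = 3.25, n = 6
h = (b - a)/n = 0.208333

Simpson's rule: (h/3)[f(x₀) + 4f(x₁) + 2f(x₂) + ... + f(xₙ)]

x_0 = 2.0000, f(x_0) = 16.000000, coefficient = 1
x_1 = 2.2083, f(x_1) = 23.782555, coefficient = 4
x_2 = 2.4167, f(x_2) = 34.108845, coefficient = 2
x_3 = 2.6250, f(x_3) = 47.480713, coefficient = 4
x_4 = 2.8333, f(x_4) = 64.445216, coefficient = 2
x_5 = 3.0417, f(x_5) = 85.594621, coefficient = 4
x_6 = 3.2500, f(x_6) = 111.566406, coefficient = 1

I ≈ (0.208333/3) × 952.106084 = 66.118478
Exact value: 66.118164
Error: 0.000314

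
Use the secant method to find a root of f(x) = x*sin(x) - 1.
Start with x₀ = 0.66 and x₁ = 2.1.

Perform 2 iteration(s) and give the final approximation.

f(x) = x*sin(x) - 1
x₀ = 0.66, x₁ = 2.1

Secant formula: x_{n+1} = x_n - f(x_n)(x_n - x_{n-1})/(f(x_n) - f(x_{n-1}))

Iteration 1:
  f(0.660000) = -0.595343
  f(2.100000) = 0.812740
  x_2 = 2.100000 - 0.812740×(2.100000 - 0.660000)/(0.812740 - (-0.595343))
       = 1.268838
Iteration 2:
  f(2.100000) = 0.812740
  f(1.268838) = 0.211430
  x_3 = 1.268838 - 0.211430×(1.268838 - 2.100000)/(0.211430 - 0.812740)
       = 0.976587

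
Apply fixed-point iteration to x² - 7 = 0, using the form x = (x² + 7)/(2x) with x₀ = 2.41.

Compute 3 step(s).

Equation: x² - 7 = 0
Fixed-point form: x = (x² + 7)/(2x)
x₀ = 2.41

x_1 = g(2.410000) = 2.657282
x_2 = g(2.657282) = 2.645776
x_3 = g(2.645776) = 2.645751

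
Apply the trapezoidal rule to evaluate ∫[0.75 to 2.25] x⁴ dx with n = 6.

f(x) = x⁴
a = 0.75, b = 2.25, n = 6
h = (b - a)/n = 0.250000

Trapezoidal rule: (h/2)[f(x₀) + 2f(x₁) + 2f(x₂) + ... + f(xₙ)]

x_0 = 0.7500, f(x_0) = 0.316406, coefficient = 1
x_1 = 1.0000, f(x_1) = 1.000000, coefficient = 2
x_2 = 1.2500, f(x_2) = 2.441406, coefficient = 2
x_3 = 1.5000, f(x_3) = 5.062500, coefficient = 2
x_4 = 1.7500, f(x_4) = 9.378906, coefficient = 2
x_5 = 2.0000, f(x_5) = 16.000000, coefficient = 2
x_6 = 2.2500, f(x_6) = 25.628906, coefficient = 1

I ≈ (0.250000/2) × 93.710938 = 11.713867
Exact value: 11.485547
Error: 0.228320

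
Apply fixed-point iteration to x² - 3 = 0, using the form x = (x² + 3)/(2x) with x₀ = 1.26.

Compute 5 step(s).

Equation: x² - 3 = 0
Fixed-point form: x = (x² + 3)/(2x)
x₀ = 1.26

x_1 = g(1.260000) = 1.820476
x_2 = g(1.820476) = 1.734198
x_3 = g(1.734198) = 1.732052
x_4 = g(1.732052) = 1.732051
x_5 = g(1.732051) = 1.732051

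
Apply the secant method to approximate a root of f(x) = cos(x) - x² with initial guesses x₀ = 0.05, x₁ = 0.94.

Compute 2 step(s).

f(x) = cos(x) - x²
x₀ = 0.05, x₁ = 0.94

Secant formula: x_{n+1} = x_n - f(x_n)(x_n - x_{n-1})/(f(x_n) - f(x_{n-1}))

Iteration 1:
  f(0.050000) = 0.996250
  f(0.940000) = -0.293812
  x_2 = 0.940000 - (-0.293812)×(0.940000 - 0.050000)/(-0.293812 - 0.996250)
       = 0.737302
Iteration 2:
  f(0.940000) = -0.293812
  f(0.737302) = 0.196670
  x_3 = 0.737302 - 0.196670×(0.737302 - 0.940000)/(0.196670 - (-0.293812))
       = 0.818579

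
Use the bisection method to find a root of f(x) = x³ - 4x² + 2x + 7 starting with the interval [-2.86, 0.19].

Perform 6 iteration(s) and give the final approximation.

f(x) = x³ - 4x² + 2x + 7
Initial interval: [-2.86, 0.19]

Iteration 1:
  c_1 = (-2.860000 + 0.190000)/2 = -1.335000
  f(c_1) = f(-1.335000) = -5.178170
  f(a) × f(c) ≥ 0, new interval: [-1.335000, 0.190000]
Iteration 2:
  c_2 = (-1.335000 + 0.190000)/2 = -0.572500
  f(c_2) = f(-0.572500) = 4.356335
  f(a) × f(c) < 0, new interval: [-1.335000, -0.572500]
Iteration 3:
  c_3 = (-1.335000 + (-0.572500))/2 = -0.953750
  f(c_3) = f(-0.953750) = 0.586375
  f(a) × f(c) < 0, new interval: [-1.335000, -0.953750]
Iteration 4:
  c_4 = (-1.335000 + (-0.953750))/2 = -1.144375
  f(c_4) = f(-1.144375) = -2.025793
  f(a) × f(c) ≥ 0, new interval: [-1.144375, -0.953750]
Iteration 5:
  c_5 = (-1.144375 + (-0.953750))/2 = -1.049063
  f(c_5) = f(-1.049063) = -0.654781
  f(a) × f(c) ≥ 0, new interval: [-1.049063, -0.953750]
Iteration 6:
  c_6 = (-1.049063 + (-0.953750))/2 = -1.001406
  f(c_6) = f(-1.001406) = -0.018295
  f(a) × f(c) ≥ 0, new interval: [-1.001406, -0.953750]

After 6 iteration(s), the approximation is c_6 = -1.001406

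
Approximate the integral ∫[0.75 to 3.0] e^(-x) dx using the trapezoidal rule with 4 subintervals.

f(x) = e^(-x)
a = 0.75, b = 3.0, n = 4
h = (b - a)/n = 0.562500

Trapezoidal rule: (h/2)[f(x₀) + 2f(x₁) + 2f(x₂) + ... + f(xₙ)]

x_0 = 0.7500, f(x_0) = 0.472367, coefficient = 1
x_1 = 1.3125, f(x_1) = 0.269146, coefficient = 2
x_2 = 1.8750, f(x_2) = 0.153355, coefficient = 2
x_3 = 2.4375, f(x_3) = 0.087379, coefficient = 2
x_4 = 3.0000, f(x_4) = 0.049787, coefficient = 1

I ≈ (0.562500/2) × 1.541914 = 0.433663
Exact value: 0.422579
Error: 0.011084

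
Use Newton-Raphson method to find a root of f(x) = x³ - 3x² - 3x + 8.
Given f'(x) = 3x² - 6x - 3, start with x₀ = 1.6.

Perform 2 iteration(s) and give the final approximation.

f(x) = x³ - 3x² - 3x + 8
f'(x) = 3x² - 6x - 3
x₀ = 1.6

Newton-Raphson formula: x_{n+1} = x_n - f(x_n)/f'(x_n)

Iteration 1:
  f(1.600000) = -0.384000
  f'(1.600000) = -4.920000
  x_1 = 1.600000 - (-0.384000)/(-4.920000) = 1.521951
Iteration 2:
  f(1.521951) = 0.010489
  f'(1.521951) = -5.182701
  x_2 = 1.521951 - 0.010489/(-5.182701) = 1.523975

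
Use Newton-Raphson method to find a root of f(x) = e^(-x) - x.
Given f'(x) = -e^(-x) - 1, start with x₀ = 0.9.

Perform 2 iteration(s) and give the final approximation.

f(x) = e^(-x) - x
f'(x) = -e^(-x) - 1
x₀ = 0.9

Newton-Raphson formula: x_{n+1} = x_n - f(x_n)/f'(x_n)

Iteration 1:
  f(0.900000) = -0.493430
  f'(0.900000) = -1.406570
  x_1 = 0.900000 - (-0.493430)/(-1.406570) = 0.549196
Iteration 2:
  f(0.549196) = 0.028218
  f'(0.549196) = -1.577414
  x_2 = 0.549196 - 0.028218/(-1.577414) = 0.567085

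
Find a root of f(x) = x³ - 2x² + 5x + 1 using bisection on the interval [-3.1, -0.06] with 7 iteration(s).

f(x) = x³ - 2x² + 5x + 1
Initial interval: [-3.1, -0.06]

Iteration 1:
  c_1 = (-3.100000 + (-0.060000))/2 = -1.580000
  f(c_1) = f(-1.580000) = -15.837112
  f(a) × f(c) ≥ 0, new interval: [-1.580000, -0.060000]
Iteration 2:
  c_2 = (-1.580000 + (-0.060000))/2 = -0.820000
  f(c_2) = f(-0.820000) = -4.996168
  f(a) × f(c) ≥ 0, new interval: [-0.820000, -0.060000]
Iteration 3:
  c_3 = (-0.820000 + (-0.060000))/2 = -0.440000
  f(c_3) = f(-0.440000) = -1.672384
  f(a) × f(c) ≥ 0, new interval: [-0.440000, -0.060000]
Iteration 4:
  c_4 = (-0.440000 + (-0.060000))/2 = -0.250000
  f(c_4) = f(-0.250000) = -0.390625
  f(a) × f(c) ≥ 0, new interval: [-0.250000, -0.060000]
Iteration 5:
  c_5 = (-0.250000 + (-0.060000))/2 = -0.155000
  f(c_5) = f(-0.155000) = 0.173226
  f(a) × f(c) < 0, new interval: [-0.250000, -0.155000]
Iteration 6:
  c_6 = (-0.250000 + (-0.155000))/2 = -0.202500
  f(c_6) = f(-0.202500) = -0.102816
  f(a) × f(c) ≥ 0, new interval: [-0.202500, -0.155000]
Iteration 7:
  c_7 = (-0.202500 + (-0.155000))/2 = -0.178750
  f(c_7) = f(-0.178750) = 0.036636
  f(a) × f(c) < 0, new interval: [-0.202500, -0.178750]

After 7 iteration(s), the approximation is c_7 = -0.178750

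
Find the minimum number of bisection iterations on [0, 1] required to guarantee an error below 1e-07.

We need (b-a)/2^n ≤ 1e-07
(1 - 0)/2^n ≤ 1e-07
1/2^n ≤ 1e-07
2^n ≥ 10000000
n ≥ log₂(10000000) = 23.25
n ≥ 24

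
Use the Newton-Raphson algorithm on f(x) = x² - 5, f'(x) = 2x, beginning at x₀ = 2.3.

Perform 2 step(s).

f(x) = x² - 5
f'(x) = 2x
x₀ = 2.3

Newton-Raphson formula: x_{n+1} = x_n - f(x_n)/f'(x_n)

Iteration 1:
  f(2.300000) = 0.290000
  f'(2.300000) = 4.600000
  x_1 = 2.300000 - 0.290000/4.600000 = 2.236957
Iteration 2:
  f(2.236957) = 0.003974
  f'(2.236957) = 4.473913
  x_2 = 2.236957 - 0.003974/4.473913 = 2.236068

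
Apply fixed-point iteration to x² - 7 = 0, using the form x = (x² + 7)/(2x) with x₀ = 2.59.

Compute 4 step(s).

Equation: x² - 7 = 0
Fixed-point form: x = (x² + 7)/(2x)
x₀ = 2.59

x_1 = g(2.590000) = 2.646351
x_2 = g(2.646351) = 2.645751
x_3 = g(2.645751) = 2.645751
x_4 = g(2.645751) = 2.645751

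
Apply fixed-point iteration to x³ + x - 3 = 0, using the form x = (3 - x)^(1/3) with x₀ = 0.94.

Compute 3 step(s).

Equation: x³ + x - 3 = 0
Fixed-point form: x = (3 - x)^(1/3)
x₀ = 0.94

x_1 = g(0.940000) = 1.272396
x_2 = g(1.272396) = 1.199908
x_3 = g(1.199908) = 1.216461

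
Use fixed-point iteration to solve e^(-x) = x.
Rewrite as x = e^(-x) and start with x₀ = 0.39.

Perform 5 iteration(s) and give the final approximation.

Equation: e^(-x) = x
Fixed-point form: x = e^(-x)
x₀ = 0.39

x_1 = g(0.390000) = 0.677057
x_2 = g(0.677057) = 0.508110
x_3 = g(0.508110) = 0.601631
x_4 = g(0.601631) = 0.547917
x_5 = g(0.547917) = 0.578153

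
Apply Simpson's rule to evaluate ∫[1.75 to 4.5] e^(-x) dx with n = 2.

f(x) = e^(-x)
a = 1.75, b = 4.5, n = 2
h = (b - a)/n = 1.375000

Simpson's rule: (h/3)[f(x₀) + 4f(x₁) + 2f(x₂) + ... + f(xₙ)]

x_0 = 1.7500, f(x_0) = 0.173774, coefficient = 1
x_1 = 3.1250, f(x_1) = 0.043937, coefficient = 4
x_2 = 4.5000, f(x_2) = 0.011109, coefficient = 1

I ≈ (1.375000/3) × 0.360631 = 0.165289
Exact value: 0.162665
Error: 0.002624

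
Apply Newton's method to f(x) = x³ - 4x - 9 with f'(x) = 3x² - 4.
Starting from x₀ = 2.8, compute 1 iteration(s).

f(x) = x³ - 4x - 9
f'(x) = 3x² - 4
x₀ = 2.8

Newton-Raphson formula: x_{n+1} = x_n - f(x_n)/f'(x_n)

Iteration 1:
  f(2.800000) = 1.752000
  f'(2.800000) = 19.520000
  x_1 = 2.800000 - 1.752000/19.520000 = 2.710246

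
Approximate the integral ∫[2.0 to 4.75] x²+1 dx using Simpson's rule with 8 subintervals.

f(x) = x²+1
a = 2.0, b = 4.75, n = 8
h = (b - a)/n = 0.343750

Simpson's rule: (h/3)[f(x₀) + 4f(x₁) + 2f(x₂) + ... + f(xₙ)]

x_0 = 2.0000, f(x_0) = 5.000000, coefficient = 1
x_1 = 2.3438, f(x_1) = 6.493164, coefficient = 4
x_2 = 2.6875, f(x_2) = 8.222656, coefficient = 2
x_3 = 3.0312, f(x_3) = 10.188477, coefficient = 4
x_4 = 3.3750, f(x_4) = 12.390625, coefficient = 2
x_5 = 3.7188, f(x_5) = 14.829102, coefficient = 4
x_6 = 4.0625, f(x_6) = 17.503906, coefficient = 2
x_7 = 4.4062, f(x_7) = 20.415039, coefficient = 4
x_8 = 4.7500, f(x_8) = 23.562500, coefficient = 1

I ≈ (0.343750/3) × 312.500000 = 35.807292
Exact value: 35.807292
Error: 0.000000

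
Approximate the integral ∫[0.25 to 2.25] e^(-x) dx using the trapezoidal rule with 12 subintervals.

f(x) = e^(-x)
a = 0.25, b = 2.25, n = 12
h = (b - a)/n = 0.166667

Trapezoidal rule: (h/2)[f(x₀) + 2f(x₁) + 2f(x₂) + ... + f(xₙ)]

x_0 = 0.2500, f(x_0) = 0.778801, coefficient = 1
x_1 = 0.4167, f(x_1) = 0.659241, coefficient = 2
x_2 = 0.5833, f(x_2) = 0.558035, coefficient = 2
x_3 = 0.7500, f(x_3) = 0.472367, coefficient = 2
x_4 = 0.9167, f(x_4) = 0.399850, coefficient = 2
x_5 = 1.0833, f(x_5) = 0.338465, coefficient = 2
x_6 = 1.2500, f(x_6) = 0.286505, coefficient = 2
x_7 = 1.4167, f(x_7) = 0.242521, coefficient = 2
x_8 = 1.5833, f(x_8) = 0.205290, coefficient = 2
x_9 = 1.7500, f(x_9) = 0.173774, coefficient = 2
x_10 = 1.9167, f(x_10) = 0.147096, coefficient = 2
x_11 = 2.0833, f(x_11) = 0.124514, coefficient = 2
x_12 = 2.2500, f(x_12) = 0.105399, coefficient = 1

I ≈ (0.166667/2) × 8.099516 = 0.674960
Exact value: 0.673402
Error: 0.001558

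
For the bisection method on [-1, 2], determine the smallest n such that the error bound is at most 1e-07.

We need (b-a)/2^n ≤ 1e-07
(2 - (-1))/2^n ≤ 1e-07
3/2^n ≤ 1e-07
2^n ≥ 30000000
n ≥ log₂(30000000) = 24.84
n ≥ 25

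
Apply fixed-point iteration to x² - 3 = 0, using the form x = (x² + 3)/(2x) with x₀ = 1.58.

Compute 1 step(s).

Equation: x² - 3 = 0
Fixed-point form: x = (x² + 3)/(2x)
x₀ = 1.58

x_1 = g(1.580000) = 1.739367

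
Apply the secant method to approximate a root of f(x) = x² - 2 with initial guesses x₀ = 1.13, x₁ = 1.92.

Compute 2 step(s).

f(x) = x² - 2
x₀ = 1.13, x₁ = 1.92

Secant formula: x_{n+1} = x_n - f(x_n)(x_n - x_{n-1})/(f(x_n) - f(x_{n-1}))

Iteration 1:
  f(1.130000) = -0.723100
  f(1.920000) = 1.686400
  x_2 = 1.920000 - 1.686400×(1.920000 - 1.130000)/(1.686400 - (-0.723100))
       = 1.367082
Iteration 2:
  f(1.920000) = 1.686400
  f(1.367082) = -0.131087
  x_3 = 1.367082 - (-0.131087)×(1.367082 - 1.920000)/(-0.131087 - 1.686400)
       = 1.406961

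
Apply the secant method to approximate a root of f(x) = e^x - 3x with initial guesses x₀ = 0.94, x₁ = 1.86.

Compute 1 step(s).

f(x) = e^x - 3x
x₀ = 0.94, x₁ = 1.86

Secant formula: x_{n+1} = x_n - f(x_n)(x_n - x_{n-1})/(f(x_n) - f(x_{n-1}))

Iteration 1:
  f(0.940000) = -0.260019
  f(1.860000) = 0.843737
  x_2 = 1.860000 - 0.843737×(1.860000 - 0.940000)/(0.843737 - (-0.260019))
       = 1.156730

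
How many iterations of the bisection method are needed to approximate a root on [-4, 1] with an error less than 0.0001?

We need (b-a)/2^n ≤ 0.0001
(1 - (-4))/2^n ≤ 0.0001
5/2^n ≤ 0.0001
2^n ≥ 50000
n ≥ log₂(50000) = 15.61
n ≥ 16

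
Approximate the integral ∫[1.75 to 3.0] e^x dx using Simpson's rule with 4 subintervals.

f(x) = e^x
a = 1.75, b = 3.0, n = 4
h = (b - a)/n = 0.312500

Simpson's rule: (h/3)[f(x₀) + 4f(x₁) + 2f(x₂) + ... + f(xₙ)]

x_0 = 1.7500, f(x_0) = 5.754603, coefficient = 1
x_1 = 2.0625, f(x_1) = 7.865609, coefficient = 4
x_2 = 2.3750, f(x_2) = 10.751013, coefficient = 2
x_3 = 2.6875, f(x_3) = 14.694893, coefficient = 4
x_4 = 3.0000, f(x_4) = 20.085537, coefficient = 1

I ≈ (0.312500/3) × 137.584174 = 14.331685
Exact value: 14.330934
Error: 0.000751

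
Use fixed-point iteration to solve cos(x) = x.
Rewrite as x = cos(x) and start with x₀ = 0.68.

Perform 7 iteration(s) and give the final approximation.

Equation: cos(x) = x
Fixed-point form: x = cos(x)
x₀ = 0.68

x_1 = g(0.680000) = 0.777573
x_2 = g(0.777573) = 0.712618
x_3 = g(0.712618) = 0.756652
x_4 = g(0.756652) = 0.727138
x_5 = g(0.727138) = 0.747080
x_6 = g(0.747080) = 0.733676
x_7 = g(0.733676) = 0.742718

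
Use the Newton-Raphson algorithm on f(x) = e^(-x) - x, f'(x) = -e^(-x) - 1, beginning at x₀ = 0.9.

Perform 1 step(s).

f(x) = e^(-x) - x
f'(x) = -e^(-x) - 1
x₀ = 0.9

Newton-Raphson formula: x_{n+1} = x_n - f(x_n)/f'(x_n)

Iteration 1:
  f(0.900000) = -0.493430
  f'(0.900000) = -1.406570
  x_1 = 0.900000 - (-0.493430)/(-1.406570) = 0.549196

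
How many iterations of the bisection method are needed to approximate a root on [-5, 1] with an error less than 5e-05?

We need (b-a)/2^n ≤ 5e-05
(1 - (-5))/2^n ≤ 5e-05
6/2^n ≤ 5e-05
2^n ≥ 120000
n ≥ log₂(120000) = 16.87
n ≥ 17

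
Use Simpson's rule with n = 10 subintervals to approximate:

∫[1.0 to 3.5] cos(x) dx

f(x) = cos(x)
a = 1.0, b = 3.5, n = 10
h = (b - a)/n = 0.250000

Simpson's rule: (h/3)[f(x₀) + 4f(x₁) + 2f(x₂) + ... + f(xₙ)]

x_0 = 1.0000, f(x_0) = 0.540302, coefficient = 1
x_1 = 1.2500, f(x_1) = 0.315322, coefficient = 4
x_2 = 1.5000, f(x_2) = 0.070737, coefficient = 2
x_3 = 1.7500, f(x_3) = -0.178246, coefficient = 4
x_4 = 2.0000, f(x_4) = -0.416147, coefficient = 2
x_5 = 2.2500, f(x_5) = -0.628174, coefficient = 4
x_6 = 2.5000, f(x_6) = -0.801144, coefficient = 2
x_7 = 2.7500, f(x_7) = -0.924302, coefficient = 4
x_8 = 3.0000, f(x_8) = -0.989992, coefficient = 2
x_9 = 3.2500, f(x_9) = -0.994130, coefficient = 4
x_10 = 3.5000, f(x_10) = -0.936457, coefficient = 1

I ≈ (0.250000/3) × -14.307363 = -1.192280
Exact value: -1.192254
Error: 0.000026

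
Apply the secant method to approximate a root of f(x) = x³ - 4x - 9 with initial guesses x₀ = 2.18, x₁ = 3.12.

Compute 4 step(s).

f(x) = x³ - 4x - 9
x₀ = 2.18, x₁ = 3.12

Secant formula: x_{n+1} = x_n - f(x_n)(x_n - x_{n-1})/(f(x_n) - f(x_{n-1}))

Iteration 1:
  f(2.180000) = -7.359768
  f(3.120000) = 8.891328
  x_2 = 3.120000 - 8.891328×(3.120000 - 2.180000)/(8.891328 - (-7.359768))
       = 2.605706
Iteration 2:
  f(3.120000) = 8.891328
  f(2.605706) = -1.730859
  x_3 = 2.605706 - (-1.730859)×(2.605706 - 3.120000)/(-1.730859 - 8.891328)
       = 2.689509
Iteration 3:
  f(2.605706) = -1.730859
  f(2.689509) = -0.303591
  x_4 = 2.689509 - (-0.303591)×(2.689509 - 2.605706)/(-0.303591 - (-1.730859))
       = 2.707334
Iteration 4:
  f(2.689509) = -0.303591
  f(2.707334) = 0.014497
  x_5 = 2.707334 - 0.014497×(2.707334 - 2.689509)/(0.014497 - (-0.303591))
       = 2.706522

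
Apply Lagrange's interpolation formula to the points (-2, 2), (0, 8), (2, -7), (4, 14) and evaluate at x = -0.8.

Lagrange interpolation formula:
P(x) = Σ yᵢ × Lᵢ(x)
where Lᵢ(x) = Π_{j≠i} (x - xⱼ)/(xᵢ - xⱼ)

L_0(-0.8) = (-0.8 - 0)/(-2 - 0) × (-0.8 - 2)/(-2 - 2) × (-0.8 - 4)/(-2 - 4) = 0.224000
L_1(-0.8) = (-0.8 - (-2))/(0 - (-2)) × (-0.8 - 2)/(0 - 2) × (-0.8 - 4)/(0 - 4) = 1.008000
L_2(-0.8) = (-0.8 - (-2))/(2 - (-2)) × (-0.8 - 0)/(2 - 0) × (-0.8 - 4)/(2 - 4) = -0.288000
L_3(-0.8) = (-0.8 - (-2))/(4 - (-2)) × (-0.8 - 0)/(4 - 0) × (-0.8 - 2)/(4 - 2) = 0.056000

P(-0.8) = 2×L_0(-0.8) + 8×L_1(-0.8) + (-7)×L_2(-0.8) + 14×L_3(-0.8)
P(-0.8) = 11.312000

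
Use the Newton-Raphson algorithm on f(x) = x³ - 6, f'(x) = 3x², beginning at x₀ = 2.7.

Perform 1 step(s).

f(x) = x³ - 6
f'(x) = 3x²
x₀ = 2.7

Newton-Raphson formula: x_{n+1} = x_n - f(x_n)/f'(x_n)

Iteration 1:
  f(2.700000) = 13.683000
  f'(2.700000) = 21.870000
  x_1 = 2.700000 - 13.683000/21.870000 = 2.074348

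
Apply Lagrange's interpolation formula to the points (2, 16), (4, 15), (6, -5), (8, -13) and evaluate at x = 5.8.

Lagrange interpolation formula:
P(x) = Σ yᵢ × Lᵢ(x)
where Lᵢ(x) = Π_{j≠i} (x - xⱼ)/(xᵢ - xⱼ)

L_0(5.8) = (5.8 - 4)/(2 - 4) × (5.8 - 6)/(2 - 6) × (5.8 - 8)/(2 - 8) = -0.016500
L_1(5.8) = (5.8 - 2)/(4 - 2) × (5.8 - 6)/(4 - 6) × (5.8 - 8)/(4 - 8) = 0.104500
L_2(5.8) = (5.8 - 2)/(6 - 2) × (5.8 - 4)/(6 - 4) × (5.8 - 8)/(6 - 8) = 0.940500
L_3(5.8) = (5.8 - 2)/(8 - 2) × (5.8 - 4)/(8 - 4) × (5.8 - 6)/(8 - 6) = -0.028500

P(5.8) = 16×L_0(5.8) + 15×L_1(5.8) + (-5)×L_2(5.8) + (-13)×L_3(5.8)
P(5.8) = -3.028500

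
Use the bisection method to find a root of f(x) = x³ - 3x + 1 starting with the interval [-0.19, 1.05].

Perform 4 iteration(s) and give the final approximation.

f(x) = x³ - 3x + 1
Initial interval: [-0.19, 1.05]

Iteration 1:
  c_1 = (-0.190000 + 1.050000)/2 = 0.430000
  f(c_1) = f(0.430000) = -0.210493
  f(a) × f(c) < 0, new interval: [-0.190000, 0.430000]
Iteration 2:
  c_2 = (-0.190000 + 0.430000)/2 = 0.120000
  f(c_2) = f(0.120000) = 0.641728
  f(a) × f(c) ≥ 0, new interval: [0.120000, 0.430000]
Iteration 3:
  c_3 = (0.120000 + 0.430000)/2 = 0.275000
  f(c_3) = f(0.275000) = 0.195797
  f(a) × f(c) ≥ 0, new interval: [0.275000, 0.430000]
Iteration 4:
  c_4 = (0.275000 + 0.430000)/2 = 0.352500
  f(c_4) = f(0.352500) = -0.013700
  f(a) × f(c) < 0, new interval: [0.275000, 0.352500]

After 4 iteration(s), the approximation is c_4 = 0.352500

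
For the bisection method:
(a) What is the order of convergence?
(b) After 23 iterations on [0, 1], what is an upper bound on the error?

(a) Bisection has linear (order 1) convergence; the error is halved each step.

(b) Error bound = (b-a)/2^n = (1 - 0)/2^{23}
    = 1/2^{23}

(a) 1 (linear); (b) error ≤ 1.19e-07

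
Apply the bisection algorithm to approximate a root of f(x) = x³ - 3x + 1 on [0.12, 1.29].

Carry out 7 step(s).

f(x) = x³ - 3x + 1
Initial interval: [0.12, 1.29]

Iteration 1:
  c_1 = (0.120000 + 1.290000)/2 = 0.705000
  f(c_1) = f(0.705000) = -0.764597
  f(a) × f(c) < 0, new interval: [0.120000, 0.705000]
Iteration 2:
  c_2 = (0.120000 + 0.705000)/2 = 0.412500
  f(c_2) = f(0.412500) = -0.167311
  f(a) × f(c) < 0, new interval: [0.120000, 0.412500]
Iteration 3:
  c_3 = (0.120000 + 0.412500)/2 = 0.266250
  f(c_3) = f(0.266250) = 0.220124
  f(a) × f(c) ≥ 0, new interval: [0.266250, 0.412500]
Iteration 4:
  c_4 = (0.266250 + 0.412500)/2 = 0.339375
  f(c_4) = f(0.339375) = 0.020963
  f(a) × f(c) ≥ 0, new interval: [0.339375, 0.412500]
Iteration 5:
  c_5 = (0.339375 + 0.412500)/2 = 0.375938
  f(c_5) = f(0.375938) = -0.074682
  f(a) × f(c) < 0, new interval: [0.339375, 0.375938]
Iteration 6:
  c_6 = (0.339375 + 0.375938)/2 = 0.357656
  f(c_6) = f(0.357656) = -0.027218
  f(a) × f(c) < 0, new interval: [0.339375, 0.357656]
Iteration 7:
  c_7 = (0.339375 + 0.357656)/2 = 0.348516
  f(c_7) = f(0.348516) = -0.003215
  f(a) × f(c) < 0, new interval: [0.339375, 0.348516]

After 7 iteration(s), the approximation is c_7 = 0.348516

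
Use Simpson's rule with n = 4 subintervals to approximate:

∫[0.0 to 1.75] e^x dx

f(x) = e^x
a = 0.0, b = 1.75, n = 4
h = (b - a)/n = 0.437500

Simpson's rule: (h/3)[f(x₀) + 4f(x₁) + 2f(x₂) + ... + f(xₙ)]

x_0 = 0.0000, f(x_0) = 1.000000, coefficient = 1
x_1 = 0.4375, f(x_1) = 1.548830, coefficient = 4
x_2 = 0.8750, f(x_2) = 2.398875, coefficient = 2
x_3 = 1.3125, f(x_3) = 3.715451, coefficient = 4
x_4 = 1.7500, f(x_4) = 5.754603, coefficient = 1

I ≈ (0.437500/3) × 32.609477 = 4.755549
Exact value: 4.754603
Error: 0.000946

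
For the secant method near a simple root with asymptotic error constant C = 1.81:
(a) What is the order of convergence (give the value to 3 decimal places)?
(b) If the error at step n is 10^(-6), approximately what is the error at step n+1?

(a) Secant method has superlinear convergence with order φ = (1+√5)/2 ≈ 1.618.
    This means |e_{n+1}| ≈ C|e_n|^1.618.

(b) With |e_n| = 10^(-6) and C = 1.81:
    |e_{n+1}| ≈ 1.81 × (10^(-6))^1.618 = 1.81 × 10^(-9.71)

(a) ≈ 1.618 (golden ratio); (b) |e_{n+1}| ≈ 3.544e-10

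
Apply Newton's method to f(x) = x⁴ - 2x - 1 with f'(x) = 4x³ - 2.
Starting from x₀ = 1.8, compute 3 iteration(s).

f(x) = x⁴ - 2x - 1
f'(x) = 4x³ - 2
x₀ = 1.8

Newton-Raphson formula: x_{n+1} = x_n - f(x_n)/f'(x_n)

Iteration 1:
  f(1.800000) = 5.897600
  f'(1.800000) = 21.328000
  x_1 = 1.800000 - 5.897600/21.328000 = 1.523481
Iteration 2:
  f(1.523481) = 1.340051
  f'(1.523481) = 12.143960
  x_2 = 1.523481 - 1.340051/12.143960 = 1.413134
Iteration 3:
  f(1.413134) = 0.161530
  f'(1.413134) = 9.287812
  x_3 = 1.413134 - 0.161530/9.287812 = 1.395742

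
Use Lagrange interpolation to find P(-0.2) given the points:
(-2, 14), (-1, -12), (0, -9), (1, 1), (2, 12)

Lagrange interpolation formula:
P(x) = Σ yᵢ × Lᵢ(x)
where Lᵢ(x) = Π_{j≠i} (x - xⱼ)/(xᵢ - xⱼ)

L_0(-0.2) = (-0.2 - (-1))/(-2 - (-1)) × (-0.2 - 0)/(-2 - 0) × (-0.2 - 1)/(-2 - 1) × (-0.2 - 2)/(-2 - 2) = -0.017600
L_1(-0.2) = (-0.2 - (-2))/(-1 - (-2)) × (-0.2 - 0)/(-1 - 0) × (-0.2 - 1)/(-1 - 1) × (-0.2 - 2)/(-1 - 2) = 0.158400
L_2(-0.2) = (-0.2 - (-2))/(0 - (-2)) × (-0.2 - (-1))/(0 - (-1)) × (-0.2 - 1)/(0 - 1) × (-0.2 - 2)/(0 - 2) = 0.950400
L_3(-0.2) = (-0.2 - (-2))/(1 - (-2)) × (-0.2 - (-1))/(1 - (-1)) × (-0.2 - 0)/(1 - 0) × (-0.2 - 2)/(1 - 2) = -0.105600
L_4(-0.2) = (-0.2 - (-2))/(2 - (-2)) × (-0.2 - (-1))/(2 - (-1)) × (-0.2 - 0)/(2 - 0) × (-0.2 - 1)/(2 - 1) = 0.014400

P(-0.2) = 14×L_0(-0.2) + (-12)×L_1(-0.2) + (-9)×L_2(-0.2) + 1×L_3(-0.2) + 12×L_4(-0.2)
P(-0.2) = -10.633600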